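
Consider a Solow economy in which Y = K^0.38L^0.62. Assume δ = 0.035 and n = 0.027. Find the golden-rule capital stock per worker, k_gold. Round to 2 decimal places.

k_gold ≈ 18.62

n + δ = 0.027 + 0.035 = 0.062.
Setting f'(k) = n+δ gives 0.38·k^(0.38−1) = 0.062, hence k_gold = (0.38/0.062)^(1/0.62) ≈ 18.6203.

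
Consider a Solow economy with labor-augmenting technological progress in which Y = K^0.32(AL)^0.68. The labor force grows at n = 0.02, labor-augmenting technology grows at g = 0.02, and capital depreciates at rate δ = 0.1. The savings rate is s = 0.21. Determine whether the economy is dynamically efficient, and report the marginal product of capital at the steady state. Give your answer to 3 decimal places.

dynamically efficient; MPK ≈ 0.213

Break-even investment rate: n + g + δ = 0.02 + 0.02 + 0.1 = 0.14.
Steady-state k*: s·k^0.32 = 0.14·k gives k* = (0.21/0.14)^(1/0.68) ≈ 1.8153.
MPK = 0.32·1.8153^(-0.68) ≈ 0.2133.
MPK > n+g+δ = 0.14, so the economy is dynamically efficient (under-saving).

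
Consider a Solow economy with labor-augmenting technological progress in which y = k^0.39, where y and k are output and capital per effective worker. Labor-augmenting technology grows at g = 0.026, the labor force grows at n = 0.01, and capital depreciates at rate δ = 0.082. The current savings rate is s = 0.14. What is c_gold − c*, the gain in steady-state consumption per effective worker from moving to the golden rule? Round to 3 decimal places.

Δc ≈ 0.351

The effective depreciation rate is n + g + δ = 0.01 + 0.026 + 0.082 = 0.118.
Current steady state (s = 0.14): k* = (0.14/0.118)^(1/0.61) ≈ 1.3235, y* = 1.3235^0.39 ≈ 1.1155, c* = (1−0.14)·1.1155 ≈ 0.9593.
At the golden rule the marginal product of capital equals n+g+δ: 0.39·k^(0.39−1) = 0.118. Solving, k_gold = (0.39/0.118)^(1/0.61) ≈ 7.0977.
y_gold = 7.0977^0.39 ≈ 2.1475, c_gold = y_gold − 0.118·k_gold ≈ 1.3100.
Gain: Δc = 1.3100 − 0.9593 ≈ 0.3507.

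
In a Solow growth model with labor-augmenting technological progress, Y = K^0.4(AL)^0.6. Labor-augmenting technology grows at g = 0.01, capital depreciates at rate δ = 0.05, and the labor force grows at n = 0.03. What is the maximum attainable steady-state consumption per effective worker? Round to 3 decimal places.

Break-even investment rate: n + g + δ = 0.03 + 0.01 + 0.05 = 0.09.
Setting f'(k) = n+g+δ gives 0.4·k^(0.4−1) = 0.09, hence k_gold = (0.4/0.09)^(1/0.6) ≈ 12.0142.
y_gold = 12.0142^0.4 ≈ 2.7032.
c_gold = y_gold − (n+g+δ)·k_gold = 2.7032 − 0.09·12.0142 ≈ 1.6219.

c_gold ≈ 1.622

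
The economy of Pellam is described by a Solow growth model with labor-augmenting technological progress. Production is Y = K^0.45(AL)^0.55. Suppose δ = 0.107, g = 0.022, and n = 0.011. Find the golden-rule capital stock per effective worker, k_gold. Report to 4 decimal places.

k_gold ≈ 8.3555

n + g + δ = 0.011 + 0.022 + 0.107 = 0.14.
Golden rule sets MPK = n+g+δ: 0.45·k^(0.45−1) = 0.14, so k_gold = (0.45/0.14)^(1/0.55) ≈ 8.3555.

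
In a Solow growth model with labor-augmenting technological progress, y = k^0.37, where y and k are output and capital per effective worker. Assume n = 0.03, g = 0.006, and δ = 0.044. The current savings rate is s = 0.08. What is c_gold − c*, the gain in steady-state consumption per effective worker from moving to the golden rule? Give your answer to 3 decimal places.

n + g + δ = 0.03 + 0.006 + 0.044 = 0.08.
Current steady state (s = 0.08): k* = (0.08/0.08)^(1/0.63) ≈ 1.0000, y* = 1.0000^0.37 ≈ 1.0000, c* = (1−0.08)·1.0000 ≈ 0.9200.
Golden rule sets MPK = n+g+δ: 0.37·k^(0.37−1) = 0.08, so k_gold = (0.37/0.08)^(1/0.63) ≈ 11.3693.
y_gold = 11.3693^0.37 ≈ 2.4582, c_gold = y_gold − 0.08·k_gold ≈ 1.5487.
Gain: Δc = 1.5487 − 0.9200 ≈ 0.6287.

Δc ≈ 0.629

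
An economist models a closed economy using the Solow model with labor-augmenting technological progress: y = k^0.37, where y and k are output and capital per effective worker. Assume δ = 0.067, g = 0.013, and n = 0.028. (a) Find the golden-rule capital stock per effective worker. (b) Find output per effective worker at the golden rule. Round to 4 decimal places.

(a) k_gold ≈ 7.0608; (b) y_gold ≈ 2.0610

n + g + δ = 0.028 + 0.013 + 0.067 = 0.108.
At the golden rule the marginal product of capital equals n+g+δ: 0.37·k^(0.37−1) = 0.108. Solving, k_gold = (0.37/0.108)^(1/0.63) ≈ 7.0608.
y_gold = 7.0608^0.37 ≈ 2.0610.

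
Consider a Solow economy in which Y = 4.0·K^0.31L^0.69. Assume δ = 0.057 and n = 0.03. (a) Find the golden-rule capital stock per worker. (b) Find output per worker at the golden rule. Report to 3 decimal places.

(a) k_gold ≈ 47.024; (b) y_gold ≈ 13.197

The effective depreciation rate is n + δ = 0.03 + 0.057 = 0.087.
Setting f'(k) = n+δ gives 0.31·4.0·k^(0.31−1) = 0.087, hence k_gold = (0.31·4.0/0.087)^(1/0.69) ≈ 47.0243.
y_gold = 4.0·47.0243^0.31 ≈ 13.1971.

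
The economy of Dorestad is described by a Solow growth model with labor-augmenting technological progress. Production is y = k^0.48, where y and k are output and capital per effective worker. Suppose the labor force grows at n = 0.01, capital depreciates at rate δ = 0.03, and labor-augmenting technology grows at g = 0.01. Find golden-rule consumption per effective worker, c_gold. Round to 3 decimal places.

Capital per effective worker breaks even when investment replaces (n + g + δ)·k; here n + g + δ = 0.05.
Golden rule sets MPK = n+g+δ: 0.48·k^(0.48−1) = 0.05, so k_gold = (0.48/0.05)^(1/0.52) ≈ 77.4432.
y_gold = 77.4432^0.48 ≈ 8.0670.
c_gold = y_gold − (n+g+δ)·k_gold = 8.0670 − 0.05·77.4432 ≈ 4.1948.

c_gold ≈ 4.195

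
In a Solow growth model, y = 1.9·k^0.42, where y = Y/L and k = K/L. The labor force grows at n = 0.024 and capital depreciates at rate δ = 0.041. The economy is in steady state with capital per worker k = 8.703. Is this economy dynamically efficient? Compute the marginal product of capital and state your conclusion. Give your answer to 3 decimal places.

dynamically efficient; MPK ≈ 0.228

The effective depreciation rate is n + δ = 0.024 + 0.041 = 0.065.
MPK = 0.42·1.9·k^(0.42−1) = 0.42·1.9·8.703^(-0.58) ≈ 0.2275.
MPK > 0.065, so the economy is dynamically efficient (under-saving).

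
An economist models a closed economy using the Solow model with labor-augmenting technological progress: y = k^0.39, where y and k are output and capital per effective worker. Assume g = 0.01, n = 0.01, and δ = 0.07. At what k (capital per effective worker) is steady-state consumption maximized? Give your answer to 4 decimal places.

k_gold ≈ 11.0655

The effective depreciation rate is n + g + δ = 0.01 + 0.01 + 0.07 = 0.09.
Maximizing c = f(k) − (n+g+δ)·k gives f'(k) = n+g+δ, i.e. 0.39·k^(0.39−1) = 0.09, so k_gold = (0.39/0.09)^(1/0.61) ≈ 11.0655.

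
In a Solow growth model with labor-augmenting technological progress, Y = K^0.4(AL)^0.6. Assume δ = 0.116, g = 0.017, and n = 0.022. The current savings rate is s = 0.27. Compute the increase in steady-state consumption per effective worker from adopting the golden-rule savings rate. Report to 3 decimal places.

Δc ≈ 0.072

The effective depreciation rate is n + g + δ = 0.022 + 0.017 + 0.116 = 0.155.
Current steady state (s = 0.27): k* = (0.27/0.155)^(1/0.6) ≈ 2.5219, y* = 2.5219^0.4 ≈ 1.4477, c* = (1−0.27)·1.4477 ≈ 1.0568.
Maximizing c = f(k) − (n+g+δ)·k gives f'(k) = n+g+δ, i.e. 0.4·k^(0.4−1) = 0.155, so k_gold = (0.4/0.155)^(1/0.6) ≈ 4.8553.
y_gold = 4.8553^0.4 ≈ 1.8814, c_gold = y_gold − 0.155·k_gold ≈ 1.1289.
Gain: Δc = 1.1289 − 1.0568 ≈ 0.0720.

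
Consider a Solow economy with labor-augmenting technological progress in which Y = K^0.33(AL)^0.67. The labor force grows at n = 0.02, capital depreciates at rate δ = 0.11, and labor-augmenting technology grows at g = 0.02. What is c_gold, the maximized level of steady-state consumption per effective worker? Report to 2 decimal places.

The effective depreciation rate is n + g + δ = 0.02 + 0.02 + 0.11 = 0.15.
Setting f'(k) = n+g+δ gives 0.33·k^(0.33−1) = 0.15, hence k_gold = (0.33/0.15)^(1/0.67) ≈ 3.2440.
y_gold = 3.2440^0.33 ≈ 1.4745.
c_gold = y_gold − (n+g+δ)·k_gold = 1.4745 − 0.15·3.2440 ≈ 0.9879.

c_gold ≈ 0.99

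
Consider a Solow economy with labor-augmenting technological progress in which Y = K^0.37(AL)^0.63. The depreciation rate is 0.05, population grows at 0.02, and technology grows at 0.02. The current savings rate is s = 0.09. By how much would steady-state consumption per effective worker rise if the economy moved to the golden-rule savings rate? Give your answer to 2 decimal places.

n + g + δ = 0.02 + 0.02 + 0.05 = 0.09.
Current steady state (s = 0.09): k* = (0.09/0.09)^(1/0.63) ≈ 1.0000, y* = 1.0000^0.37 ≈ 1.0000, c* = (1−0.09)·1.0000 ≈ 0.9100.
Maximizing c = f(k) − (n+g+δ)·k gives f'(k) = n+g+δ, i.e. 0.37·k^(0.37−1) = 0.09, so k_gold = (0.37/0.09)^(1/0.63) ≈ 9.4306.
y_gold = 9.4306^0.37 ≈ 2.2939, c_gold = y_gold − 0.09·k_gold ≈ 1.4452.
Gain: Δc = 1.4452 − 0.9100 ≈ 0.5352.

Δc ≈ 0.54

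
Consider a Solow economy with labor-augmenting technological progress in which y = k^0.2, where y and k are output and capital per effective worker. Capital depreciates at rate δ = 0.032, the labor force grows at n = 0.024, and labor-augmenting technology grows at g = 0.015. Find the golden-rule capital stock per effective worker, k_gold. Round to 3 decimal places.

Break-even investment rate: n + g + δ = 0.024 + 0.015 + 0.032 = 0.071.
Setting f'(k) = n+g+δ gives 0.2·k^(0.2−1) = 0.071, hence k_gold = (0.2/0.071)^(1/0.8) ≈ 3.6493.

k_gold ≈ 3.649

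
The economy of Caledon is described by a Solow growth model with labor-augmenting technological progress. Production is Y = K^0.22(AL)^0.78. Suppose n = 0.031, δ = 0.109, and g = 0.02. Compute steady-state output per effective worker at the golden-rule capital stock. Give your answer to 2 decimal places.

Capital per effective worker breaks even when investment replaces (n + g + δ)·k; here n + g + δ = 0.16.
Setting f'(k) = n+g+δ gives 0.22·k^(0.22−1) = 0.16, hence k_gold = (0.22/0.16)^(1/0.78) ≈ 1.5042.
Output: y_gold = k_gold^0.22 = 1.5042^0.22 ≈ 1.0940.

y_gold ≈ 1.09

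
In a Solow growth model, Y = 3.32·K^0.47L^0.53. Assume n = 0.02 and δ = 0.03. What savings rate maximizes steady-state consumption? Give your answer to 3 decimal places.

s_gold = 0.470

Break-even investment rate: n + δ = 0.02 + 0.03 = 0.05.
At the golden rule MPK = n+δ, and in any Cobb-Douglas steady state s = (n+δ)·k/y = MPK·k/y = capital's share 0.47.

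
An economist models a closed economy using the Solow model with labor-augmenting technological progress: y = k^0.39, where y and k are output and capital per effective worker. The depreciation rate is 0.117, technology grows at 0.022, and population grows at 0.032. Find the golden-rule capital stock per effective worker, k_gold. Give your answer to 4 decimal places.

k_gold ≈ 3.8636

Break-even investment rate: n + g + δ = 0.032 + 0.022 + 0.117 = 0.171.
Golden rule sets MPK = n+g+δ: 0.39·k^(0.39−1) = 0.171, so k_gold = (0.39/0.171)^(1/0.61) ≈ 3.8636.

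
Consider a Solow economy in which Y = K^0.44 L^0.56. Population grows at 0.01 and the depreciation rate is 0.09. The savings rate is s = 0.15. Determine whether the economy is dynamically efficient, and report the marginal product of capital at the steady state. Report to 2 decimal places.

Break-even investment rate: n + δ = 0.01 + 0.09 = 0.1.
Steady-state k*: s·k^0.44 = 0.1·k gives k* = (0.15/0.1)^(1/0.56) ≈ 2.0628.
MPK = 0.44·2.0628^(-0.56) ≈ 0.2933.
MPK > n+δ = 0.1, so the economy is dynamically efficient (under-saving).

dynamically efficient; MPK ≈ 0.29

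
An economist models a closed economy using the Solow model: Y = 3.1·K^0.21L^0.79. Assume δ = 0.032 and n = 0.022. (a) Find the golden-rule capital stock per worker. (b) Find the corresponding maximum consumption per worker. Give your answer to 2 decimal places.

Capital per worker breaks even when investment replaces (n + δ)·k; here n + δ = 0.054.
Golden rule sets MPK = n+δ: 0.21·3.1·k^(0.21−1) = 0.054, so k_gold = (0.21·3.1/0.054)^(1/0.79) ≈ 23.3664.
y_gold = 3.1·23.3664^0.21 ≈ 6.0085; c_gold = y_gold − 0.054·k_gold ≈ 4.7467.

(a) k_gold ≈ 23.37; (b) c_gold ≈ 4.75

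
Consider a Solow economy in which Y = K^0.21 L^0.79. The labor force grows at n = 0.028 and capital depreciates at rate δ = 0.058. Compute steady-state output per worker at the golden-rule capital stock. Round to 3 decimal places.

y_gold ≈ 1.268

n + δ = 0.028 + 0.058 = 0.086.
At the golden rule the marginal product of capital equals n+δ: 0.21·k^(0.21−1) = 0.086. Solving, k_gold = (0.21/0.086)^(1/0.79) ≈ 3.0959.
Output: y_gold = k_gold^0.21 = 3.0959^0.21 ≈ 1.2678.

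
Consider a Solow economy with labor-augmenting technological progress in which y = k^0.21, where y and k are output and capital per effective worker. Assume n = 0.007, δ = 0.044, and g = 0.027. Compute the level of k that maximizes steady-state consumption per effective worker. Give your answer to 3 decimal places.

k_gold ≈ 3.503

Capital per effective worker breaks even when investment replaces (n + g + δ)·k; here n + g + δ = 0.078.
Setting f'(k) = n+g+δ gives 0.21·k^(0.21−1) = 0.078, hence k_gold = (0.21/0.078)^(1/0.79) ≈ 3.5032.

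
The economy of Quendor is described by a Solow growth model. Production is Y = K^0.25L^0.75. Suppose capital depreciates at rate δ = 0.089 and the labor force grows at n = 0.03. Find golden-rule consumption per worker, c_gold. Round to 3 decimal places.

c_gold ≈ 0.961

Break-even investment rate: n + δ = 0.03 + 0.089 = 0.119.
At the golden rule the marginal product of capital equals n+δ: 0.25·k^(0.25−1) = 0.119. Solving, k_gold = (0.25/0.119)^(1/0.75) ≈ 2.6907.
y_gold = 2.6907^0.25 ≈ 1.2807.
c_gold = y_gold − (n+δ)·k_gold = 1.2807 − 0.119·2.6907 ≈ 0.9606.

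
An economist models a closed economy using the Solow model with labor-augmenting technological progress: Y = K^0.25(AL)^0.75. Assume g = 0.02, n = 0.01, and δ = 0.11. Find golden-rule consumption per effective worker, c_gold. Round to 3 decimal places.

Break-even investment rate: n + g + δ = 0.01 + 0.02 + 0.11 = 0.14.
Golden rule sets MPK = n+g+δ: 0.25·k^(0.25−1) = 0.14, so k_gold = (0.25/0.14)^(1/0.75) ≈ 2.1665.
y_gold = 2.1665^0.25 ≈ 1.2132.
c_gold = y_gold − (n+g+δ)·k_gold = 1.2132 − 0.14·2.1665 ≈ 0.9099.

c_gold ≈ 0.910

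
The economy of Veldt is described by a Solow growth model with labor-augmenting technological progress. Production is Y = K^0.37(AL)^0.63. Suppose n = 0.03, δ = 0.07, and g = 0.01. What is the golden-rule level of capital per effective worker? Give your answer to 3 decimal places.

n + g + δ = 0.03 + 0.01 + 0.07 = 0.11.
Golden rule sets MPK = n+g+δ: 0.37·k^(0.37−1) = 0.11, so k_gold = (0.37/0.11)^(1/0.63) ≈ 6.8581.

k_gold ≈ 6.858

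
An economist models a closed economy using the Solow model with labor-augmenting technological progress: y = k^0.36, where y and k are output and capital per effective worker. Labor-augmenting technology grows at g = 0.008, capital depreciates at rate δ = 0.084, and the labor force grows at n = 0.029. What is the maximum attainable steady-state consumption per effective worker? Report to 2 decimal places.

The effective depreciation rate is n + g + δ = 0.029 + 0.008 + 0.084 = 0.121.
Golden rule sets MPK = n+g+δ: 0.36·k^(0.36−1) = 0.121, so k_gold = (0.36/0.121)^(1/0.64) ≈ 5.4938.
y_gold = 5.4938^0.36 ≈ 1.8465.
c_gold = y_gold − (n+g+δ)·k_gold = 1.8465 − 0.121·5.4938 ≈ 1.1818.

c_gold ≈ 1.18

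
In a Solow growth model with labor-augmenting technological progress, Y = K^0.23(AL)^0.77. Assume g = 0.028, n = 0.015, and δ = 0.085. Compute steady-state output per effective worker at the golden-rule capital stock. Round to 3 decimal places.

Capital per effective worker breaks even when investment replaces (n + g + δ)·k; here n + g + δ = 0.128.
Setting f'(k) = n+g+δ gives 0.23·k^(0.23−1) = 0.128, hence k_gold = (0.23/0.128)^(1/0.77) ≈ 2.1406.
Output: y_gold = k_gold^0.23 = 2.1406^0.23 ≈ 1.1913.

y_gold ≈ 1.191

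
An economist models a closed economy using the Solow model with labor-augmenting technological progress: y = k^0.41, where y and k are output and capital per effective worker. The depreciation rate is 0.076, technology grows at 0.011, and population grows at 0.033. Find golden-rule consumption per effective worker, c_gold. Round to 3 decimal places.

c_gold ≈ 1.386

Break-even investment rate: n + g + δ = 0.033 + 0.011 + 0.076 = 0.12.
Setting f'(k) = n+g+δ gives 0.41·k^(0.41−1) = 0.12, hence k_gold = (0.41/0.12)^(1/0.59) ≈ 8.0244.
y_gold = 8.0244^0.41 ≈ 2.3486.
c_gold = y_gold − (n+g+δ)·k_gold = 2.3486 − 0.12·8.0244 ≈ 1.3857.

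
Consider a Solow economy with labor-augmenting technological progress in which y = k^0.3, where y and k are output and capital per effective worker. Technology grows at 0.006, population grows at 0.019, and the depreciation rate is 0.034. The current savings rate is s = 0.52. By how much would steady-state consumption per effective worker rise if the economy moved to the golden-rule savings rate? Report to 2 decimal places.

Δc ≈ 0.19

Break-even investment rate: n + g + δ = 0.019 + 0.006 + 0.034 = 0.059.
Current steady state (s = 0.52): k* = (0.52/0.059)^(1/0.7) ≈ 22.3984, y* = 22.3984^0.3 ≈ 2.5414, c* = (1−0.52)·2.5414 ≈ 1.2198.
At the golden rule the marginal product of capital equals n+g+δ: 0.3·k^(0.3−1) = 0.059. Solving, k_gold = (0.3/0.059)^(1/0.7) ≈ 10.2084.
y_gold = 10.2084^0.3 ≈ 2.0076, c_gold = y_gold − 0.059·k_gold ≈ 1.4054.
Gain: Δc = 1.4054 − 1.2198 ≈ 0.1855.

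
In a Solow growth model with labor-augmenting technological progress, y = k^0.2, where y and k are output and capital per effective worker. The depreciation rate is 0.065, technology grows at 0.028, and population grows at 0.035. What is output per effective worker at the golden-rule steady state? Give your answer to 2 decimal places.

n + g + δ = 0.035 + 0.028 + 0.065 = 0.128.
Setting f'(k) = n+g+δ gives 0.2·k^(0.2−1) = 0.128, hence k_gold = (0.2/0.128)^(1/0.8) ≈ 1.7469.
Output: y_gold = k_gold^0.2 = 1.7469^0.2 ≈ 1.1180.

y_gold ≈ 1.12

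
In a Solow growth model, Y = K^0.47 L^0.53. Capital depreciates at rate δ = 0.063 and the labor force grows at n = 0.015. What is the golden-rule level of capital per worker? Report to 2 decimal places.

Break-even investment rate: n + δ = 0.015 + 0.063 = 0.078.
Golden rule sets MPK = n+δ: 0.47·k^(0.47−1) = 0.078, so k_gold = (0.47/0.078)^(1/0.53) ≈ 29.6281.

k_gold ≈ 29.63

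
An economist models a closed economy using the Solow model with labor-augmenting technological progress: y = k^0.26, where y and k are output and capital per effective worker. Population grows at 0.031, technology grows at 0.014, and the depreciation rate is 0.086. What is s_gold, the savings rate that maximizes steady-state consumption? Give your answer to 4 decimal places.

n + g + δ = 0.031 + 0.014 + 0.086 = 0.131.
At the golden rule MPK = n+g+δ, and in any Cobb-Douglas steady state s = (n+g+δ)·k/y = MPK·k/y = capital's share 0.26.

s_gold = 0.2600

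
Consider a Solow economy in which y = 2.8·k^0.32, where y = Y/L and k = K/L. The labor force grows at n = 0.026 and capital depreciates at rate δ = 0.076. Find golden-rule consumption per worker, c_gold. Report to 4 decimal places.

c_gold ≈ 5.2938

n + δ = 0.026 + 0.076 = 0.102.
Golden rule sets MPK = n+δ: 0.32·2.8·k^(0.32−1) = 0.102, so k_gold = (0.32·2.8/0.102)^(1/0.68) ≈ 24.4234.
y_gold = 2.8·24.4234^0.32 ≈ 7.7850.
c_gold = y_gold − (n+δ)·k_gold = 7.7850 − 0.102·24.4234 ≈ 5.2938.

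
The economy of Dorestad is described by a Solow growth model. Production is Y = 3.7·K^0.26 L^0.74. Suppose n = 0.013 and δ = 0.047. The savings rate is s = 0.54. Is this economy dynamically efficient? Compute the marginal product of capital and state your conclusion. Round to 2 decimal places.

The effective depreciation rate is n + δ = 0.013 + 0.047 = 0.06.
Steady-state k*: s·A·k^0.26 = 0.06·k gives k* = (0.54·3.7/0.06)^(1/0.74) ≈ 114.1188.
MPK = 0.26·3.7·114.1188^(-0.74) ≈ 0.0289.
MPK < n+δ = 0.06, so the economy is dynamically inefficient (over-saving).

dynamically inefficient; MPK ≈ 0.03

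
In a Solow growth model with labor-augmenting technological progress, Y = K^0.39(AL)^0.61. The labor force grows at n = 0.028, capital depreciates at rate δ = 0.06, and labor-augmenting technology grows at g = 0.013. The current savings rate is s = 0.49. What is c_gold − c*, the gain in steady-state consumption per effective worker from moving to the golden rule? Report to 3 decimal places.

Δc ≈ 0.047

The effective depreciation rate is n + g + δ = 0.028 + 0.013 + 0.06 = 0.101.
Current steady state (s = 0.49): k* = (0.49/0.101)^(1/0.61) ≈ 13.3163, y* = 13.3163^0.39 ≈ 2.7448, c* = (1−0.49)·2.7448 ≈ 1.3998.
Setting f'(k) = n+g+δ gives 0.39·k^(0.39−1) = 0.101, hence k_gold = (0.39/0.101)^(1/0.61) ≈ 9.1596.
y_gold = 9.1596^0.39 ≈ 2.3721, c_gold = y_gold − 0.101·k_gold ≈ 1.4470.
Gain: Δc = 1.4470 − 1.3998 ≈ 0.0471.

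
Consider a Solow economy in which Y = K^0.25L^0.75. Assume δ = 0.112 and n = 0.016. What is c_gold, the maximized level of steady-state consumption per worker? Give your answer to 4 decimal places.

c_gold ≈ 0.9375

The effective depreciation rate is n + δ = 0.016 + 0.112 = 0.128.
Golden rule sets MPK = n+δ: 0.25·k^(0.25−1) = 0.128, so k_gold = (0.25/0.128)^(1/0.75) ≈ 2.4414.
y_gold = 2.4414^0.25 ≈ 1.2500.
c_gold = y_gold − (n+δ)·k_gold = 1.2500 − 0.128·2.4414 ≈ 0.9375.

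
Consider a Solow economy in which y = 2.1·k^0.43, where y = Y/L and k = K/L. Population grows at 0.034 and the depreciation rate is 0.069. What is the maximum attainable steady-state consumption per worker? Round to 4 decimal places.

c_gold ≈ 6.1570

The effective depreciation rate is n + δ = 0.034 + 0.069 = 0.103.
Setting f'(k) = n+δ gives 0.43·2.1·k^(0.43−1) = 0.103, hence k_gold = (0.43·2.1/0.103)^(1/0.57) ≈ 45.0945.
y_gold = 2.1·45.0945^0.43 ≈ 10.8017.
c_gold = y_gold − (n+δ)·k_gold = 10.8017 − 0.103·45.0945 ≈ 6.1570.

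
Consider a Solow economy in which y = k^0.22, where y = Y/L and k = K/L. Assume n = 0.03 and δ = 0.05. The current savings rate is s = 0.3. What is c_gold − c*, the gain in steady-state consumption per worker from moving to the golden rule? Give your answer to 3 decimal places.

Break-even investment rate: n + δ = 0.03 + 0.05 = 0.08.
Current steady state (s = 0.3): k* = (0.3/0.08)^(1/0.78) ≈ 5.4442, y* = 5.4442^0.22 ≈ 1.4518, c* = (1−0.3)·1.4518 ≈ 1.0163.
At the golden rule the marginal product of capital equals n+δ: 0.22·k^(0.22−1) = 0.08. Solving, k_gold = (0.22/0.08)^(1/0.78) ≈ 3.6580.
y_gold = 3.6580^0.22 ≈ 1.3302, c_gold = y_gold − 0.08·k_gold ≈ 1.0375.
Gain: Δc = 1.0375 − 1.0163 ≈ 0.0213.

Δc ≈ 0.021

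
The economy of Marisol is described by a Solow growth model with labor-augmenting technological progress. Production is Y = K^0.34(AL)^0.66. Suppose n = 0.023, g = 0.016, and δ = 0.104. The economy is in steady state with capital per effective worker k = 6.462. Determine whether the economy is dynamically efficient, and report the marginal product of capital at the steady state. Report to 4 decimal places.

dynamically inefficient; MPK ≈ 0.0992

Capital per effective worker breaks even when investment replaces (n + g + δ)·k; here n + g + δ = 0.143.
MPK = 0.34·k^(0.34−1) = 0.34·6.462^(-0.66) ≈ 0.0992.
MPK < 0.143, so the economy is dynamically inefficient (over-saving).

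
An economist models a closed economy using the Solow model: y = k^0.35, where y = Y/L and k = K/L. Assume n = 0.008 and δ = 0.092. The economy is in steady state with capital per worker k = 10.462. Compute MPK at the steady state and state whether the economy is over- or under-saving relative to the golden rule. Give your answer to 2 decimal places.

over-saving; MPK ≈ 0.08

Capital per worker breaks even when investment replaces (n + δ)·k; here n + δ = 0.1.
MPK = 0.35·k^(0.35−1) = 0.35·10.462^(-0.65) ≈ 0.0761.
MPK < 0.1, so the economy is dynamically inefficient (over-saving).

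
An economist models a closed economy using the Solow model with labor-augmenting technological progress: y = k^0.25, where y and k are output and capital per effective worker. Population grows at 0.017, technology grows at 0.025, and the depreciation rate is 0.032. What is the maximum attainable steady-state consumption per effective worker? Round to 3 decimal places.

c_gold ≈ 1.125

n + g + δ = 0.017 + 0.025 + 0.032 = 0.074.
Maximizing c = f(k) − (n+g+δ)·k gives f'(k) = n+g+δ, i.e. 0.25·k^(0.25−1) = 0.074, so k_gold = (0.25/0.074)^(1/0.75) ≈ 5.0693.
y_gold = 5.0693^0.25 ≈ 1.5005.
c_gold = y_gold − (n+g+δ)·k_gold = 1.5005 − 0.074·5.0693 ≈ 1.1254.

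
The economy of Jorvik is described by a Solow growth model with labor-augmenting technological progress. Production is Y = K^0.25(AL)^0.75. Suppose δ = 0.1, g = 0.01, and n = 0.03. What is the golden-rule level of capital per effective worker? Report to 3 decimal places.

The effective depreciation rate is n + g + δ = 0.03 + 0.01 + 0.1 = 0.14.
At the golden rule the marginal product of capital equals n+g+δ: 0.25·k^(0.25−1) = 0.14. Solving, k_gold = (0.25/0.14)^(1/0.75) ≈ 2.1665.

k_gold ≈ 2.166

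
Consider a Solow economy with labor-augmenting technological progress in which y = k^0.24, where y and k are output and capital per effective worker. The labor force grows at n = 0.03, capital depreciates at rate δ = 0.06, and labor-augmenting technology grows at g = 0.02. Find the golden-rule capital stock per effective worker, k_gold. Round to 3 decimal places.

n + g + δ = 0.03 + 0.02 + 0.06 = 0.11.
At the golden rule the marginal product of capital equals n+g+δ: 0.24·k^(0.24−1) = 0.11. Solving, k_gold = (0.24/0.11)^(1/0.76) ≈ 2.7913.

k_gold ≈ 2.791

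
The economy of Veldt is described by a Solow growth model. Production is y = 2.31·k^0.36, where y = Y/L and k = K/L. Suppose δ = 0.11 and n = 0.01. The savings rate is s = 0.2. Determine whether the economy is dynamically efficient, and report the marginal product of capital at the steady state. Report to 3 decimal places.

Capital per worker breaks even when investment replaces (n + δ)·k; here n + δ = 0.12.
Steady-state k*: s·A·k^0.36 = 0.12·k gives k* = (0.2·2.31/0.12)^(1/0.64) ≈ 8.2183.
MPK = 0.36·2.31·8.2183^(-0.64) ≈ 0.2160.
MPK > n+δ = 0.12, so the economy is dynamically efficient (under-saving).

dynamically efficient; MPK ≈ 0.216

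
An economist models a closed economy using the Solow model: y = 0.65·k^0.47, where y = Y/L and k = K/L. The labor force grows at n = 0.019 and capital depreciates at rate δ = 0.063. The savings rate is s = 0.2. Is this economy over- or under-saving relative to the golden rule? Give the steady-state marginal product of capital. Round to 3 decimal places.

under-saving; MPK ≈ 0.193

Capital per worker breaks even when investment replaces (n + δ)·k; here n + δ = 0.082.
Steady-state k*: s·A·k^0.47 = 0.082·k gives k* = (0.2·0.65/0.082)^(1/0.53) ≈ 2.3856.
MPK = 0.47·0.65·2.3856^(-0.53) ≈ 0.1927.
MPK > n+δ = 0.082, so the economy is dynamically efficient (under-saving).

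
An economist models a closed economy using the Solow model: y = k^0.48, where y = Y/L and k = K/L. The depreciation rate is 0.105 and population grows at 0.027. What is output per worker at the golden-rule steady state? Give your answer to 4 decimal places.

y_gold ≈ 3.2926

n + δ = 0.027 + 0.105 = 0.132.
Golden rule sets MPK = n+δ: 0.48·k^(0.48−1) = 0.132, so k_gold = (0.48/0.132)^(1/0.52) ≈ 11.9731.
Output: y_gold = k_gold^0.48 = 11.9731^0.48 ≈ 3.2926.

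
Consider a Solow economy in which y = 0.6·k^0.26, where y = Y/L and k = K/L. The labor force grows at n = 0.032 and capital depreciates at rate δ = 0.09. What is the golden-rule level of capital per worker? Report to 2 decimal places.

The effective depreciation rate is n + δ = 0.032 + 0.09 = 0.122.
Maximizing c = f(k) − (n+δ)·k gives f'(k) = n+δ, i.e. 0.26·0.6·k^(0.26−1) = 0.122, so k_gold = (0.26·0.6/0.122)^(1/0.74) ≈ 1.3940.

k_gold ≈ 1.39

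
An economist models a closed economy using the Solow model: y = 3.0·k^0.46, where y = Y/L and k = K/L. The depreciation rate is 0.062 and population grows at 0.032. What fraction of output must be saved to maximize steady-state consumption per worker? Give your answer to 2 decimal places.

s_gold = 0.46

Break-even investment rate: n + δ = 0.032 + 0.062 = 0.094.
At the golden rule MPK = n+δ, and in any Cobb-Douglas steady state s = (n+δ)·k/y = MPK·k/y = capital's share 0.46.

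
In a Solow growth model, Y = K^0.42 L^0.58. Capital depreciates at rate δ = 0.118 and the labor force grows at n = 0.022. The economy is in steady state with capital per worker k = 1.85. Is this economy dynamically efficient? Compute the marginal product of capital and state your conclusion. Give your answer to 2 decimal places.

Capital per worker breaks even when investment replaces (n + δ)·k; here n + δ = 0.14.
MPK = 0.42·k^(0.42−1) = 0.42·1.85^(-0.58) ≈ 0.2940.
MPK > 0.14, so the economy is dynamically efficient (under-saving).

dynamically efficient; MPK ≈ 0.29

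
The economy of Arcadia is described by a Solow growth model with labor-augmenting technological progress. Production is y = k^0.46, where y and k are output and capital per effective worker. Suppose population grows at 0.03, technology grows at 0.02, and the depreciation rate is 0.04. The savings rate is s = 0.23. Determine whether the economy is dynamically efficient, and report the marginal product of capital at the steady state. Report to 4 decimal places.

dynamically efficient; MPK ≈ 0.1800

Break-even investment rate: n + g + δ = 0.03 + 0.02 + 0.04 = 0.09.
Steady-state k*: s·k^0.46 = 0.09·k gives k* = (0.23/0.09)^(1/0.54) ≈ 5.6833.
MPK = 0.46·5.6833^(-0.54) ≈ 0.1800.
MPK > n+g+δ = 0.09, so the economy is dynamically efficient (under-saving).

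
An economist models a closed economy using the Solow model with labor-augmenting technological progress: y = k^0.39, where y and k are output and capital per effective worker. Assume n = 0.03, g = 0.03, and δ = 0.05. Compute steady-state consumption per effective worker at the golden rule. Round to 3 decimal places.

c_gold ≈ 1.370

n + g + δ = 0.03 + 0.03 + 0.05 = 0.11.
Setting f'(k) = n+g+δ gives 0.39·k^(0.39−1) = 0.11, hence k_gold = (0.39/0.11)^(1/0.61) ≈ 7.9635.
y_gold = 7.9635^0.39 ≈ 2.2461.
c_gold = y_gold − (n+g+δ)·k_gold = 2.2461 − 0.11·7.9635 ≈ 1.3701.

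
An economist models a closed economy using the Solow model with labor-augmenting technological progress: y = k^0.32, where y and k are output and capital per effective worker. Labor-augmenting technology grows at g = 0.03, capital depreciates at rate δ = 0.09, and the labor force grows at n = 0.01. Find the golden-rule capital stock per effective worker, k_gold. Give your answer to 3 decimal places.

Capital per effective worker breaks even when investment replaces (n + g + δ)·k; here n + g + δ = 0.13.
At the golden rule the marginal product of capital equals n+g+δ: 0.32·k^(0.32−1) = 0.13. Solving, k_gold = (0.32/0.13)^(1/0.68) ≈ 3.7610.

k_gold ≈ 3.761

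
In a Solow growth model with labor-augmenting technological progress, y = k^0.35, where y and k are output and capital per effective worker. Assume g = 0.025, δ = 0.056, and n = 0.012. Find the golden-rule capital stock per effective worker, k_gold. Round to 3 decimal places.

k_gold ≈ 7.683

The effective depreciation rate is n + g + δ = 0.012 + 0.025 + 0.056 = 0.093.
Setting f'(k) = n+g+δ gives 0.35·k^(0.35−1) = 0.093, hence k_gold = (0.35/0.093)^(1/0.65) ≈ 7.6827.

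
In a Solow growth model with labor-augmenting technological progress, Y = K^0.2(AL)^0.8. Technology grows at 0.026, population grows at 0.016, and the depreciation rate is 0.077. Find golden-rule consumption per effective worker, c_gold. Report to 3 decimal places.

Break-even investment rate: n + g + δ = 0.016 + 0.026 + 0.077 = 0.119.
Golden rule sets MPK = n+g+δ: 0.2·k^(0.2−1) = 0.119, so k_gold = (0.2/0.119)^(1/0.8) ≈ 1.9136.
y_gold = 1.9136^0.2 ≈ 1.1386.
c_gold = y_gold − (n+g+δ)·k_gold = 1.1386 − 0.119·1.9136 ≈ 0.9109.

c_gold ≈ 0.911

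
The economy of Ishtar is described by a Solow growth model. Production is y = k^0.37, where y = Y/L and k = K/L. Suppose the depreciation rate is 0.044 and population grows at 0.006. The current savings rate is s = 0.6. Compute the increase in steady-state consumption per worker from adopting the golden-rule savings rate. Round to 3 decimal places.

Δc ≈ 0.320

n + δ = 0.006 + 0.044 = 0.05.
Current steady state (s = 0.6): k* = (0.6/0.05)^(1/0.63) ≈ 51.6400, y* = 51.6400^0.37 ≈ 4.3033, c* = (1−0.6)·4.3033 ≈ 1.7213.
At the golden rule the marginal product of capital equals n+δ: 0.37·k^(0.37−1) = 0.05. Solving, k_gold = (0.37/0.05)^(1/0.63) ≈ 23.9736.
y_gold = 23.9736^0.37 ≈ 3.2397, c_gold = y_gold − 0.05·k_gold ≈ 2.0410.
Gain: Δc = 2.0410 − 1.7213 ≈ 0.3197.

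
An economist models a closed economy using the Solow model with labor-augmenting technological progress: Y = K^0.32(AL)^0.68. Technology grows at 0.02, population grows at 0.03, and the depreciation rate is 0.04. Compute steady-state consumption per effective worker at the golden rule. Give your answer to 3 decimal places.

Break-even investment rate: n + g + δ = 0.03 + 0.02 + 0.04 = 0.09.
Setting f'(k) = n+g+δ gives 0.32·k^(0.32−1) = 0.09, hence k_gold = (0.32/0.09)^(1/0.68) ≈ 6.4589.
y_gold = 6.4589^0.32 ≈ 1.8166.
c_gold = y_gold − (n+g+δ)·k_gold = 1.8166 − 0.09·6.4589 ≈ 1.2353.

c_gold ≈ 1.235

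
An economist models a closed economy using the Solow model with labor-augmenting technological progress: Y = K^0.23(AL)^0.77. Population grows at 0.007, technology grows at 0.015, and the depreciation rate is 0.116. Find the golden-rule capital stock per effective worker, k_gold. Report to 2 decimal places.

k_gold ≈ 1.94

Capital per effective worker breaks even when investment replaces (n + g + δ)·k; here n + g + δ = 0.138.
Maximizing c = f(k) − (n+g+δ)·k gives f'(k) = n+g+δ, i.e. 0.23·k^(0.23−1) = 0.138, so k_gold = (0.23/0.138)^(1/0.77) ≈ 1.9414.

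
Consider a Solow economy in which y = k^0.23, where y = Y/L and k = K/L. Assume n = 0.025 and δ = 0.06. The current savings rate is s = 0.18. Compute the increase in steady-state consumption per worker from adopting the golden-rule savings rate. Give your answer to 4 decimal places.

The effective depreciation rate is n + δ = 0.025 + 0.06 = 0.085.
Current steady state (s = 0.18): k* = (0.18/0.085)^(1/0.77) ≈ 2.6496, y* = 2.6496^0.23 ≈ 1.2512, c* = (1−0.18)·1.2512 ≈ 1.0260.
At the golden rule the marginal product of capital equals n+δ: 0.23·k^(0.23−1) = 0.085. Solving, k_gold = (0.23/0.085)^(1/0.77) ≈ 3.6428.
y_gold = 3.6428^0.23 ≈ 1.3463, c_gold = y_gold − 0.085·k_gold ≈ 1.0366.
Gain: Δc = 1.0366 − 1.0260 ≈ 0.0106.

Δc ≈ 0.0106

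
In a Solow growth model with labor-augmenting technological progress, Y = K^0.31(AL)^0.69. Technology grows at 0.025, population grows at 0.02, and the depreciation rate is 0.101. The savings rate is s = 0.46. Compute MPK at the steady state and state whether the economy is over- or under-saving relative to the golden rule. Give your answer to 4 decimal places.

over-saving; MPK ≈ 0.0984

Break-even investment rate: n + g + δ = 0.02 + 0.025 + 0.101 = 0.146.
Steady-state k*: s·k^0.31 = 0.146·k gives k* = (0.46/0.146)^(1/0.69) ≈ 5.2763.
MPK = 0.31·5.2763^(-0.69) ≈ 0.0984.
MPK < n+g+δ = 0.146, so the economy is dynamically inefficient (over-saving).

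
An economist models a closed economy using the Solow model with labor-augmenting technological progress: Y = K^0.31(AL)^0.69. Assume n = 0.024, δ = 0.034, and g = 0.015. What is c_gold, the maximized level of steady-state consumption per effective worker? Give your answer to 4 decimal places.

n + g + δ = 0.024 + 0.015 + 0.034 = 0.073.
Golden rule sets MPK = n+g+δ: 0.31·k^(0.31−1) = 0.073, so k_gold = (0.31/0.073)^(1/0.69) ≈ 8.1321.
y_gold = 8.1321^0.31 ≈ 1.9150.
c_gold = y_gold − (n+g+δ)·k_gold = 1.9150 − 0.073·8.1321 ≈ 1.3213.

c_gold ≈ 1.3213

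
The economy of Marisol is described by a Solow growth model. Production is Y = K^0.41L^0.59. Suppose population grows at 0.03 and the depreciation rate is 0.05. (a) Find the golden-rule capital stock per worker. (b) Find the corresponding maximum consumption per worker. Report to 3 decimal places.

(a) k_gold ≈ 15.954; (b) c_gold ≈ 1.837

n + δ = 0.03 + 0.05 = 0.08.
Golden rule sets MPK = n+δ: 0.41·k^(0.41−1) = 0.08, so k_gold = (0.41/0.08)^(1/0.59) ≈ 15.9541.
y_gold = 15.9541^0.41 ≈ 3.1130; c_gold = y_gold − 0.08·k_gold ≈ 1.8367.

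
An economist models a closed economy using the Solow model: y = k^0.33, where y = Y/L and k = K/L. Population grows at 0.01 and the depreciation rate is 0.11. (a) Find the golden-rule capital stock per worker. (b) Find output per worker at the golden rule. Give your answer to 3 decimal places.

n + δ = 0.01 + 0.11 = 0.12.
Golden rule sets MPK = n+δ: 0.33·k^(0.33−1) = 0.12, so k_gold = (0.33/0.12)^(1/0.67) ≈ 4.5261.
y_gold = 4.5261^0.33 ≈ 1.6458.

(a) k_gold ≈ 4.526; (b) y_gold ≈ 1.646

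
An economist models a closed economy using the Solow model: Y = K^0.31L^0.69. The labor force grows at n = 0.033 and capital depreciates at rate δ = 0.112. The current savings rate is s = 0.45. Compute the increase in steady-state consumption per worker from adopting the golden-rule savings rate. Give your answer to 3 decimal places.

Capital per worker breaks even when investment replaces (n + δ)·k; here n + δ = 0.145.
Current steady state (s = 0.45): k* = (0.45/0.145)^(1/0.69) ≈ 5.1620, y* = 5.1620^0.31 ≈ 1.6633, c* = (1−0.45)·1.6633 ≈ 0.9148.
Setting f'(k) = n+δ gives 0.31·k^(0.31−1) = 0.145, hence k_gold = (0.31/0.145)^(1/0.69) ≈ 3.0078.
y_gold = 3.0078^0.31 ≈ 1.4069, c_gold = y_gold − 0.145·k_gold ≈ 0.9707.
Gain: Δc = 0.9707 − 0.9148 ≈ 0.0559.

Δc ≈ 0.056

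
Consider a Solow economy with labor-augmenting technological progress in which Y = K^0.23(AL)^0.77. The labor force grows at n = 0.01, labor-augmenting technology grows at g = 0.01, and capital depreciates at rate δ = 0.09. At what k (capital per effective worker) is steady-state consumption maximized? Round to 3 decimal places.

Capital per effective worker breaks even when investment replaces (n + g + δ)·k; here n + g + δ = 0.11.
Maximizing c = f(k) − (n+g+δ)·k gives f'(k) = n+g+δ, i.e. 0.23·k^(0.23−1) = 0.11, so k_gold = (0.23/0.11)^(1/0.77) ≈ 2.6063.

k_gold ≈ 2.606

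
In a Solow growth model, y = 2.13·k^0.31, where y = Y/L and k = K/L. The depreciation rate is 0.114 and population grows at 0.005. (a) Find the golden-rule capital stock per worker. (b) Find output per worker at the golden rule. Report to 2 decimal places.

Break-even investment rate: n + δ = 0.005 + 0.114 = 0.119.
At the golden rule the marginal product of capital equals n+δ: 0.31·2.13·k^(0.31−1) = 0.119. Solving, k_gold = (0.31·2.13/0.119)^(1/0.69) ≈ 11.9824.
y_gold = 2.13·11.9824^0.31 ≈ 4.5997.

(a) k_gold ≈ 11.98; (b) y_gold ≈ 4.60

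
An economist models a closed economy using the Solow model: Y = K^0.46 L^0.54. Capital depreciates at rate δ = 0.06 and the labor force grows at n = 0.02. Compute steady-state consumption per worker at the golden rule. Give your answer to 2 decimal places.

c_gold ≈ 2.40

Break-even investment rate: n + δ = 0.02 + 0.06 = 0.08.
Golden rule sets MPK = n+δ: 0.46·k^(0.46−1) = 0.08, so k_gold = (0.46/0.08)^(1/0.54) ≈ 25.5148.
y_gold = 25.5148^0.46 ≈ 4.4374.
c_gold = y_gold − (n+δ)·k_gold = 4.4374 − 0.08·25.5148 ≈ 2.3962.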